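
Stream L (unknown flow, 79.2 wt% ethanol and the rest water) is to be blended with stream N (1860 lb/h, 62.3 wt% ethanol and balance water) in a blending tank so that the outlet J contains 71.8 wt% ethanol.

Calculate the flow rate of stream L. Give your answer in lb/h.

Let L be the unknown flow. Total out = 1860 + L.
ethanol balance: 1158.8 + 0.792·L = 0.718·(1860 + L)
(0.792 − 0.718)·L = 0.718×1860 − 1158.8 = 176.7
L = 176.7 / 0.074 = 2387.8 lb/h

2388 lb/h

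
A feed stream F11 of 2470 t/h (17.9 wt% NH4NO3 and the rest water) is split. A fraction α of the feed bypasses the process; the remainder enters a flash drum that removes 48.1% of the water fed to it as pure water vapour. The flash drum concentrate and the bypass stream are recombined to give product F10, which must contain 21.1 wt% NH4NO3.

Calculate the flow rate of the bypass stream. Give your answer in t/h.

1521 t/h

All 2470×0.179 = 442.13 t/h of NH4NO3 reaches F10, so F10 = 442.13/0.211 = 2095.4 t/h and vapour = 374.6 t/h.
The evaporator receives (1−α)·2470 of feed at 0.821 water and removes 0.481 of that water:
0.481×0.821×(1−α)×2470 = 374.6
(1−α) = 374.6/975.41 = 0.3840;  α = 0.6160.
Bypass flow = 0.6160×2470 = 1521.4 t/h.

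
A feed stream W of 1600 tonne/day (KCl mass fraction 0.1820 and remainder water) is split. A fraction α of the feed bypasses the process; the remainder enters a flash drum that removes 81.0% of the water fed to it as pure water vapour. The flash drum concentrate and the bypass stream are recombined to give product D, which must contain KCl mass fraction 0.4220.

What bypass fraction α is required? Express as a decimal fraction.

All 1600×0.182 = 291.2 tonne/day of KCl reaches D, so D = 291.2/0.422 = 690.05 tonne/day and vapour = 909.95 tonne/day.
The evaporator receives (1−α)·1600 of feed at 0.818 water and removes 0.810 of that water:
0.810×0.818×(1−α)×1600 = 909.95
(1−α) = 909.95/1060.1 = 0.8583;  α = 0.1417.

0.142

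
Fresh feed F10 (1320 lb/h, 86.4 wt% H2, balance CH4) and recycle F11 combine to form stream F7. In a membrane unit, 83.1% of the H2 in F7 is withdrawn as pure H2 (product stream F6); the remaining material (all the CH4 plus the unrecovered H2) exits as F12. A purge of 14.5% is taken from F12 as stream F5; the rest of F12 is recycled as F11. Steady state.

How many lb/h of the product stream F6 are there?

1108 lb/h

H2 in F7: m_A = 1320×0.864 + (1−0.145)·(1−0.831)·m_A, so m_A = 1140.5/0.8555 = 1333.1 lb/h.
Product F6 = 0.831×1333.1 = 1107.8 lb/h.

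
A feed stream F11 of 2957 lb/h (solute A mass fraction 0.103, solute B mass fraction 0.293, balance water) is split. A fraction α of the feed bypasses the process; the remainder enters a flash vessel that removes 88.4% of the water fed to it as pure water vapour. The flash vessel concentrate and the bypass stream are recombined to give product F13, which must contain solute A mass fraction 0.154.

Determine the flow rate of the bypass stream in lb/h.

All 2957×0.103 = 304.57 lb/h of solute A reaches F13, so F13 = 304.57/0.154 = 1977.7 lb/h and vapour = 979.27 lb/h.
The evaporator receives (1−α)·2957 of feed at 0.604 water and removes 0.884 of that water:
0.884×0.604×(1−α)×2957 = 979.27
(1−α) = 979.27/1578.8 = 0.6202;  α = 0.3798.
Bypass flow = 0.3798×2957 = 1122.9 lb/h.

1123 lb/h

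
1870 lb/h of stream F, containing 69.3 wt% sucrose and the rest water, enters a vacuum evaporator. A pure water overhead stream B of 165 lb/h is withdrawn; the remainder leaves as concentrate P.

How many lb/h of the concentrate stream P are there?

1705 lb/h

Concentrate = 1870 − 165 = 1705 lb/h.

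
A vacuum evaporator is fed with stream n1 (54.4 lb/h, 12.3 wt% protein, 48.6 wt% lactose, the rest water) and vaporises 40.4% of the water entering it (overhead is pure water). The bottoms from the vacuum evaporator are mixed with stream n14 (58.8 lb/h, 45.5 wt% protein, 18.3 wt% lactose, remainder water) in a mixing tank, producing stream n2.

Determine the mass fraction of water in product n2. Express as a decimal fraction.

Vapour removed = 0.404×0.391×54.4 = 8.5932 lb/h; concentrate = 45.807 lb/h.
water reaching the mixer = 12.677 (from concentrate) + 58.8×0.362 = 33.963 lb/h.
Product flow = 45.807 + 58.8 = 104.61 lb/h; water fraction = 0.3247.

0.3247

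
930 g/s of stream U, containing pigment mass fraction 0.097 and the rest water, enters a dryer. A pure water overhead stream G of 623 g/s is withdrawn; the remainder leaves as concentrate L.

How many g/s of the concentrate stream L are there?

Concentrate = 930 − 623 = 307 g/s.

307 g/s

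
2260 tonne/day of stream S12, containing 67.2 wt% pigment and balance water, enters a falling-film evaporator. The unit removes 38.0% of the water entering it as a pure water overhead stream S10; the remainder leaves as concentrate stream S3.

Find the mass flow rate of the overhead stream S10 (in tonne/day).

281.7 tonne/day

water entering = 2260×0.328 = 741.28 tonne/day; overhead removed = 0.380×741.28 = 281.69 tonne/day.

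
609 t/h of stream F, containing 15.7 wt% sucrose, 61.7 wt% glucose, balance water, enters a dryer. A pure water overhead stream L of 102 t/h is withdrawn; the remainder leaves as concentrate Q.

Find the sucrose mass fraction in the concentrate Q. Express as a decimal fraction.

0.189

sucrose is not removed: 609×0.157 = 95.613 t/h of sucrose enters Q.
Concentrate = 609 − 102 = 507 t/h.
Mass fraction = 95.613/507 = 0.189.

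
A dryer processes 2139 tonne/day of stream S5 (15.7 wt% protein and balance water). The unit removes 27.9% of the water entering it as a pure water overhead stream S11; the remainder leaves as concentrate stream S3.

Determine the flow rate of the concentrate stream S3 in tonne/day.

water entering = 2139×0.843 = 1803.2 tonne/day; overhead removed = 0.279×1803.2 = 503.09 tonne/day.
Concentrate = 2139 − 503.09 = 1635.9 tonne/day.

1636 tonne/day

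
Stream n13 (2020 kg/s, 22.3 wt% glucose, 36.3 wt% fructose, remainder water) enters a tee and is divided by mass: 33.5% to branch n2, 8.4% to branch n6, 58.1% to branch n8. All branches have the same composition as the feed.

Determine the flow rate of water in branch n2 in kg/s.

Branch n2 total = 0.335×2020 = 676.7 kg/s.
water in n2 = 0.414×676.7 = 280.15 kg/s.

280.2 kg/s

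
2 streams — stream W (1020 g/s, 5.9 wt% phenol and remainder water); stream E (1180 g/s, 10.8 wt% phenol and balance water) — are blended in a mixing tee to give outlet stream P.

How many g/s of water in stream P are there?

water out = water in = 1020×0.941 + 1180×0.892 = 2012.4 g/s.

2012 g/s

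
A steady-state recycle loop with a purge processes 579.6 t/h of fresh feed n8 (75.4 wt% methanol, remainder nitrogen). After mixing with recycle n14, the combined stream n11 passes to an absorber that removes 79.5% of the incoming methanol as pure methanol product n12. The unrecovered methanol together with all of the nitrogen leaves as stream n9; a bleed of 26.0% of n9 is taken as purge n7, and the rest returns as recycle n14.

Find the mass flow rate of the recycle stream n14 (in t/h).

nitrogen enters only via n8 and leaves only via the purge: 579.6×0.246 = 0.260×(nitrogen in n9), and the absorber passes all nitrogen, so nitrogen in n11 = nitrogen in n9 = 548.39 t/h.
methanol in n11: m_A = 579.6×0.754 + (1−0.260)·(1−0.795)·m_A, so m_A = 437.02/0.8483 = 515.17 t/h.
n9 = (1−0.795)×515.17 + 548.39 = 654 t/h.
Recycle n14 = (1−0.260)×654 = 483.96 t/h.

484 t/h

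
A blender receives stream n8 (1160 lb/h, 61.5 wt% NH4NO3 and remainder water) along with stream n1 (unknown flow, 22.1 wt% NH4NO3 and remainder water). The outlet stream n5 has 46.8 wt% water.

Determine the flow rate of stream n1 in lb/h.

Let n1 be the unknown flow. Total out = 1160 + n1.
water balance: 446.6 + 0.779·n1 = 0.468·(1160 + n1)
(0.779 − 0.468)·n1 = 0.468×1160 − 446.6 = 96.28
n1 = 96.28 / 0.311 = 309.58 lb/h

309.6 lb/h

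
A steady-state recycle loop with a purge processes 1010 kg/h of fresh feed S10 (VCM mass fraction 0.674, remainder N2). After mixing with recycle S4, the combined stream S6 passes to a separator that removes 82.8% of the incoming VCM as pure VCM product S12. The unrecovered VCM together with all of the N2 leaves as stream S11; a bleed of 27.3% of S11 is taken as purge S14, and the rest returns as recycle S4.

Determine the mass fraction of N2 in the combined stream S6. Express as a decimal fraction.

N2 enters only via S10 and leaves only via the purge: 1010×0.326 = 0.273×(N2 in S11), and the separator passes all N2, so N2 in S6 = N2 in S11 = 1206.1 kg/h.
VCM in S6: m_A = 1010×0.674 + (1−0.273)·(1−0.828)·m_A, so m_A = 680.74/0.8750 = 778.03 kg/h.
S6 = 778.03 + 1206.1 = 1984.1 kg/h.
N2 fraction in S6 = 1206.1/1984.1 = 0.608.

0.608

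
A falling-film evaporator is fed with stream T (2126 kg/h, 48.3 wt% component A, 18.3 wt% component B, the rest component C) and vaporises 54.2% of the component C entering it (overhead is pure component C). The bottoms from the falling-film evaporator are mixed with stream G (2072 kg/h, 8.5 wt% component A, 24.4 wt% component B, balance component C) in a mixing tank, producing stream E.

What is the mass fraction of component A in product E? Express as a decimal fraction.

0.3155

Vapour removed = 0.542×0.334×2126 = 384.87 kg/h; concentrate = 1741.1 kg/h.
component A reaching the mixer = 1026.9 (from concentrate) + 2072×0.085 = 1203 kg/h.
Product flow = 1741.1 + 2072 = 3813.1 kg/h; component A fraction = 0.3155.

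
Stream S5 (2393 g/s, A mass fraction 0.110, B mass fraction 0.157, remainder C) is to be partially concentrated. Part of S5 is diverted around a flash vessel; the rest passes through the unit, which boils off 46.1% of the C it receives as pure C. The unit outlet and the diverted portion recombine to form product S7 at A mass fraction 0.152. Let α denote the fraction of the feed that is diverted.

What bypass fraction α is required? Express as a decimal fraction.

0.182

All 2393×0.110 = 263.23 g/s of A reaches S7, so S7 = 263.23/0.152 = 1731.8 g/s and vapour = 661.22 g/s.
The evaporator receives (1−α)·2393 of feed at 0.733 C and removes 0.461 of that C:
0.461×0.733×(1−α)×2393 = 661.22
(1−α) = 661.22/808.63 = 0.8177;  α = 0.1823.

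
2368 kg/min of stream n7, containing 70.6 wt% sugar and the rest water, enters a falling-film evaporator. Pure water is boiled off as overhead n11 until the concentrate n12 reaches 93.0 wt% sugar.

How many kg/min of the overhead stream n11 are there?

570.4 kg/min

sugar is conserved: 2368×0.706 = 1671.8 kg/min all reports to the concentrate.
Concentrate = 1671.8/(target fraction) = 1797.6 kg/min.
Overhead = 2368 − 1797.6 = 570.36 kg/min.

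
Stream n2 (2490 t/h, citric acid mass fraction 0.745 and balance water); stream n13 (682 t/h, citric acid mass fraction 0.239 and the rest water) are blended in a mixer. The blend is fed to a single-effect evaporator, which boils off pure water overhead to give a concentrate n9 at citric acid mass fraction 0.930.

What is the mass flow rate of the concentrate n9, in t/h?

citric acid entering = 2490×0.745 + 682×0.239 = 2018 t/h.
All citric acid reports to n9, so n9 = 2018/0.930 = 2169.9 t/h.

2170 t/h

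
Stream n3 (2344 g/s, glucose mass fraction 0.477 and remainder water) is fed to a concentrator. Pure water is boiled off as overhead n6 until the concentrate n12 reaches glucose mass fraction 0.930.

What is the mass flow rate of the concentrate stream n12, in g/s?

1202 g/s

glucose is conserved: 2344×0.477 = 1118.1 g/s all reports to the concentrate.
Concentrate = 1118.1/(target fraction) = 1202.2 g/s.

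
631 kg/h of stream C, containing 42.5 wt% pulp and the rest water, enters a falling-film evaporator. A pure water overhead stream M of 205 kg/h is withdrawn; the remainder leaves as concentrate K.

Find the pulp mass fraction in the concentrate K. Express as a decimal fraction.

pulp is not removed: 631×0.425 = 268.18 kg/h of pulp enters K.
Concentrate = 631 − 205 = 426 kg/h.
Mass fraction = 268.18/426 = 0.630.

0.630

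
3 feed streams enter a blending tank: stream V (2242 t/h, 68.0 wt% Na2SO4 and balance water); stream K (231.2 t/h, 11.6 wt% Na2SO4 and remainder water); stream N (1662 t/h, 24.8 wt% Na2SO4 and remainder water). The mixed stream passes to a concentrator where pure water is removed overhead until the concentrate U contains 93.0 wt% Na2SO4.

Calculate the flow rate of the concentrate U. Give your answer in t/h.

2111 t/h

Na2SO4 entering = 2242×0.680 + 231.2×0.116 + 1662×0.248 = 1963.6 t/h.
All Na2SO4 reports to U, so U = 1963.6/0.930 = 2111.3 t/h.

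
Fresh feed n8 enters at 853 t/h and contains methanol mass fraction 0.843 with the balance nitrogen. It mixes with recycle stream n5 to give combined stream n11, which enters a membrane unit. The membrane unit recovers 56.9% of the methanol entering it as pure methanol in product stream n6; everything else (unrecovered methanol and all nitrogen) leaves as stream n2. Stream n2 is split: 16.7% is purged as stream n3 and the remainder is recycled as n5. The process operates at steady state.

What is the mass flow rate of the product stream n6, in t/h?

638.3 t/h

methanol in n11: m_A = 853×0.843 + (1−0.167)·(1−0.569)·m_A, so m_A = 719.08/0.6410 = 1121.8 t/h.
Product n6 = 0.569×1121.8 = 638.33 t/h.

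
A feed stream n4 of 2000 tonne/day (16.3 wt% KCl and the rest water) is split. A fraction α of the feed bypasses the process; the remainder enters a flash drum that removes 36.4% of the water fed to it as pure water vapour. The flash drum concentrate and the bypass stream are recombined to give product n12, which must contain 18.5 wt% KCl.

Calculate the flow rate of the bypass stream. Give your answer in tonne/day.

All 2000×0.163 = 326 tonne/day of KCl reaches n12, so n12 = 326/0.185 = 1762.2 tonne/day and vapour = 237.84 tonne/day.
The evaporator receives (1−α)·2000 of feed at 0.837 water and removes 0.364 of that water:
0.364×0.837×(1−α)×2000 = 237.84
(1−α) = 237.84/609.34 = 0.3903;  α = 0.6097.
Bypass flow = 0.6097×2000 = 1219.4 tonne/day.

1219 tonne/day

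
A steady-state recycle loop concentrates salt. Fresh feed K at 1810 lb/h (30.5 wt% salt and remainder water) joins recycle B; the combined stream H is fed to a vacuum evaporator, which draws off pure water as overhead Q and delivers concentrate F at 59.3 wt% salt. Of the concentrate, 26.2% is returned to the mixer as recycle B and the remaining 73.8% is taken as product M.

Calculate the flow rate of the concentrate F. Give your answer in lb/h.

1261 lb/h

Overall salt balance (none leaves overhead): salt in fresh feed = salt in product, i.e. 1810×0.305 = (1−0.262)·F·0.593.
F = 552.05/(0.593×0.738) = 1261.4 lb/h.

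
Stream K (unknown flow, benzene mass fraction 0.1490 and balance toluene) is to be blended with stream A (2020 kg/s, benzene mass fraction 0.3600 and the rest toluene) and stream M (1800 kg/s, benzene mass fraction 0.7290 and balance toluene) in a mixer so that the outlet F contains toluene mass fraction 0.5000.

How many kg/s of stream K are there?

Let K be the unknown flow. Total out = 3820 + K.
toluene balance: 1780.6 + 0.851·K = 0.500·(3820 + K)
(0.851 − 0.500)·K = 0.500×3820 − 1780.6 = 129.4
K = 129.4 / 0.351 = 368.66 kg/s

368.7 kg/s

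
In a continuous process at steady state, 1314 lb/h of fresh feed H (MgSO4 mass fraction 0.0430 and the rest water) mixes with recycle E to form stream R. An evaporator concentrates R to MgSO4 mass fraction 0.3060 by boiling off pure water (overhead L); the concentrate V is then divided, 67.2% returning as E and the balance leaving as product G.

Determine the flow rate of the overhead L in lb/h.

1129 lb/h

Overall MgSO4 balance (none leaves overhead): MgSO4 in fresh feed = MgSO4 in product, i.e. 1314×0.043 = (1−0.672)·V·0.306.
V = 56.502/(0.306×0.328) = 562.95 lb/h.
Recycle E = 0.672×562.95 = 378.3 lb/h.
Combined feed R = 1314 + 378.3 = 1692.3 lb/h.
Overhead L = R − V = 1692.3 − 562.95 = 1129.4 lb/h.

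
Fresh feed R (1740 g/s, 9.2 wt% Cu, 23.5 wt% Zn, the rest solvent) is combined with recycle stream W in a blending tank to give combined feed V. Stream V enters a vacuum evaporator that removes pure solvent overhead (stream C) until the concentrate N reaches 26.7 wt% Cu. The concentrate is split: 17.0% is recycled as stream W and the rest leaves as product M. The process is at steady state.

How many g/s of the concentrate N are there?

Overall Cu balance (none leaves overhead): Cu in fresh feed = Cu in product, i.e. 1740×0.092 = (1−0.170)·N·0.267.
N = 160.08/(0.267×0.830) = 722.35 g/s.

722.4 g/s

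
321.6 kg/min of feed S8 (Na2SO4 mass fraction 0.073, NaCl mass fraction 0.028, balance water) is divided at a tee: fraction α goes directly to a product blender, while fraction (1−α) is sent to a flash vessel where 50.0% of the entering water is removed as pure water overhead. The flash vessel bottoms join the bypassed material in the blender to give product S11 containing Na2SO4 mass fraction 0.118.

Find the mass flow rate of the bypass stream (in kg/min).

48.75 kg/min

All 321.6×0.073 = 23.477 kg/min of Na2SO4 reaches S11, so S11 = 23.477/0.118 = 198.96 kg/min and vapour = 122.64 kg/min.
The evaporator receives (1−α)·321.6 of feed at 0.899 water and removes 0.500 of that water:
0.500×0.899×(1−α)×321.6 = 122.64
(1−α) = 122.64/144.56 = 0.8484;  α = 0.1516.
Bypass flow = 0.1516×321.6 = 48.754 kg/min.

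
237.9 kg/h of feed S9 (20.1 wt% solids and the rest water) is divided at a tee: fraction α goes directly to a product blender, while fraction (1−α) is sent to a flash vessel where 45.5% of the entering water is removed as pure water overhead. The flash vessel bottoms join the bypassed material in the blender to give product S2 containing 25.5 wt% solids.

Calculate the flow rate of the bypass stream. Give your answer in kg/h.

All 237.9×0.201 = 47.818 kg/h of solids reaches S2, so S2 = 47.818/0.255 = 187.52 kg/h and vapour = 50.379 kg/h.
The evaporator receives (1−α)·237.9 of feed at 0.799 water and removes 0.455 of that water:
0.455×0.799×(1−α)×237.9 = 50.379
(1−α) = 50.379/86.487 = 0.5825;  α = 0.4175.
Bypass flow = 0.4175×237.9 = 99.323 kg/h.

99.32 kg/h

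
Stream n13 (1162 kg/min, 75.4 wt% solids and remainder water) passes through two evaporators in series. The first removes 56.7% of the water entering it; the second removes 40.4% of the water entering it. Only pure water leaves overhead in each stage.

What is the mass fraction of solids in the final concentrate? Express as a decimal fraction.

water in feed = 1162×0.246 = 285.85 kg/min.
After stage 1: water left = (1−0.567)×285.85 = 123.77; stream total = 999.92 kg/min.
After stage 2: water left = (1−0.404)×123.77 = 73.769; final concentrate = 949.92 kg/min.
solids fraction = 876.15/949.92 = 0.922.

0.922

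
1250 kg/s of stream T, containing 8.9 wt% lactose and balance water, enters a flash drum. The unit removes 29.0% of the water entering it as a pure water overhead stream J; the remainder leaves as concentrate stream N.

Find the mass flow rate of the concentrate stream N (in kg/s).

water entering = 1250×0.911 = 1138.8 kg/s; overhead removed = 0.290×1138.8 = 330.24 kg/s.
Concentrate = 1250 − 330.24 = 919.76 kg/s.

919.8 kg/s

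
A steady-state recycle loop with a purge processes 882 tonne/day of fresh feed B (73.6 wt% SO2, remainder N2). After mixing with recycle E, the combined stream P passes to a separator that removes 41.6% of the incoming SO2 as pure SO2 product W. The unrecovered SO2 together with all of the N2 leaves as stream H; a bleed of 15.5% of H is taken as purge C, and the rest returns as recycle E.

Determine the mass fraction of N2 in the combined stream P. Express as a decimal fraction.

N2 enters only via B and leaves only via the purge: 882×0.264 = 0.155×(N2 in H), and the separator passes all N2, so N2 in P = N2 in H = 1502.2 tonne/day.
SO2 in P: m_A = 882×0.736 + (1−0.155)·(1−0.416)·m_A, so m_A = 649.15/0.5065 = 1281.6 tonne/day.
P = 1281.6 + 1502.2 = 2783.8 tonne/day.
N2 fraction in P = 1502.2/2783.8 = 0.540.

0.540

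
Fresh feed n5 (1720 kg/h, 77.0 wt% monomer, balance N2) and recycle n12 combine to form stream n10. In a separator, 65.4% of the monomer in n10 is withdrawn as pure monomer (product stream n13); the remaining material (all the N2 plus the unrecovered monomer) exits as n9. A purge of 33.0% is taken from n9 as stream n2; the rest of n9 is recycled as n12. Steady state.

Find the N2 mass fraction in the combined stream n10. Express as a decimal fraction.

N2 enters only via n5 and leaves only via the purge: 1720×0.230 = 0.330×(N2 in n9), and the separator passes all N2, so N2 in n10 = N2 in n9 = 1198.8 kg/h.
monomer in n10: m_A = 1720×0.770 + (1−0.330)·(1−0.654)·m_A, so m_A = 1324.4/0.7682 = 1724.1 kg/h.
n10 = 1724.1 + 1198.8 = 2922.9 kg/h.
N2 fraction in n10 = 1198.8/2922.9 = 0.410.

0.410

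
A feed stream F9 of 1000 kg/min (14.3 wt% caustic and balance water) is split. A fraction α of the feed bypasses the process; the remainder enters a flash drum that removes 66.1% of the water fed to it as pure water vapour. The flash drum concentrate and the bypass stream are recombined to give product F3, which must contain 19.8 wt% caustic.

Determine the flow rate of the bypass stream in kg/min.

509.6 kg/min

All 1000×0.143 = 143 kg/min of caustic reaches F3, so F3 = 143/0.198 = 722.22 kg/min and vapour = 277.78 kg/min.
The evaporator receives (1−α)·1000 of feed at 0.857 water and removes 0.661 of that water:
0.661×0.857×(1−α)×1000 = 277.78
(1−α) = 277.78/566.48 = 0.4904;  α = 0.5096.
Bypass flow = 0.5096×1000 = 509.64 kg/min.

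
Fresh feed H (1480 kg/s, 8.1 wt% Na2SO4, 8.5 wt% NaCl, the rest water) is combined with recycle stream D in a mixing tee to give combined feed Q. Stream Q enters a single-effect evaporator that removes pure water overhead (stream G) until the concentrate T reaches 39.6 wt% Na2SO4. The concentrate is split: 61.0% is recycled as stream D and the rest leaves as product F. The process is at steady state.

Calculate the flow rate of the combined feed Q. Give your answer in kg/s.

1953 kg/s

Overall Na2SO4 balance (none leaves overhead): Na2SO4 in fresh feed = Na2SO4 in product, i.e. 1480×0.081 = (1−0.610)·T·0.396.
T = 119.88/(0.396×0.390) = 776.22 kg/s.
Recycle D = 0.610×776.22 = 473.5 kg/s.
Combined feed Q = 1480 + 473.5 = 1953.5 kg/s.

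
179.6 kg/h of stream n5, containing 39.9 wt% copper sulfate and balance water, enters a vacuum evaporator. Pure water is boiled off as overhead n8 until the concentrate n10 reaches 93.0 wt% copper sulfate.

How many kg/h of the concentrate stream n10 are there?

copper sulfate is conserved: 179.6×0.399 = 71.66 kg/h all reports to the concentrate.
Concentrate = 71.66/(target fraction) = 77.054 kg/h.

77.05 kg/h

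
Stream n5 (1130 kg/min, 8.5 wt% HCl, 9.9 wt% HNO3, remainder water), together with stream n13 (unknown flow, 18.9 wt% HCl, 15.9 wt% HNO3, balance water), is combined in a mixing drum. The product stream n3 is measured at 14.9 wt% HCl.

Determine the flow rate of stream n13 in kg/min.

Let n13 be the unknown flow. Total out = 1130 + n13.
HCl balance: 96.05 + 0.189·n13 = 0.149·(1130 + n13)
(0.189 − 0.149)·n13 = 0.149×1130 − 96.05 = 72.32
n13 = 72.32 / 0.040 = 1808 kg/min

1808 kg/min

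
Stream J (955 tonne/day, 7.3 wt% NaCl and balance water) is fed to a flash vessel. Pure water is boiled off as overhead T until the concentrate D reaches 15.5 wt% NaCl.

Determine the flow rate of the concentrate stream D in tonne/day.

NaCl is conserved: 955×0.073 = 69.715 tonne/day all reports to the concentrate.
Concentrate = 69.715/(target fraction) = 449.77 tonne/day.

449.8 tonne/day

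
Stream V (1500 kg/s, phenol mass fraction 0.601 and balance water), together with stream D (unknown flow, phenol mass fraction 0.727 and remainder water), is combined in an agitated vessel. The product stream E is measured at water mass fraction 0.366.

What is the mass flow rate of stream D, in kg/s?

532.3 kg/s

Let D be the unknown flow. Total out = 1500 + D.
water balance: 598.5 + 0.273·D = 0.366·(1500 + D)
(0.273 − 0.366)·D = 0.366×1500 − 598.5 = -49.5
D = -49.5 / -0.093 = 532.26 kg/s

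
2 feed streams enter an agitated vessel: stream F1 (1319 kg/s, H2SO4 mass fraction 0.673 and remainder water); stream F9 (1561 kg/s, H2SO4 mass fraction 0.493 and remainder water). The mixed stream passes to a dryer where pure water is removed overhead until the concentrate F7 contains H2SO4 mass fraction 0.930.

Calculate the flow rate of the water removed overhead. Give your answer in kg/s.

1098 kg/s

H2SO4 entering = 1319×0.673 + 1561×0.493 = 1657.3 kg/s.
All H2SO4 reports to F7, so F7 = 1657.3/0.930 = 1782 kg/s.
Total feed = 2880 kg/s; overhead = 2880 − 1782 = 1098 kg/s.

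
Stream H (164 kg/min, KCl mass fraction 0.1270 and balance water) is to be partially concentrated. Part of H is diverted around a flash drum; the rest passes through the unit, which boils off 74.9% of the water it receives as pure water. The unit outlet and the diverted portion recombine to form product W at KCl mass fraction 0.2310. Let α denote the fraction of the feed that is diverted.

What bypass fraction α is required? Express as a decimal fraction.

0.311

All 164×0.127 = 20.828 kg/min of KCl reaches W, so W = 20.828/0.231 = 90.165 kg/min and vapour = 73.835 kg/min.
The evaporator receives (1−α)·164 of feed at 0.873 water and removes 0.749 of that water:
0.749×0.873×(1−α)×164 = 73.835
(1−α) = 73.835/107.24 = 0.6885;  α = 0.3115.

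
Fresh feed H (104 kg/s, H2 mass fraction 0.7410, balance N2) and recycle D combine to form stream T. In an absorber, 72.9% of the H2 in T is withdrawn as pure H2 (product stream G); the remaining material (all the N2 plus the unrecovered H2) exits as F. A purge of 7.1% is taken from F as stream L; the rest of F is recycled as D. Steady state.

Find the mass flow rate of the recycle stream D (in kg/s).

378.4 kg/s

N2 enters only via H and leaves only via the purge: 104×0.259 = 0.071×(N2 in F), and the absorber passes all N2, so N2 in T = N2 in F = 379.38 kg/s.
H2 in T: m_A = 104×0.741 + (1−0.071)·(1−0.729)·m_A, so m_A = 77.064/0.7482 = 102.99 kg/s.
F = (1−0.729)×102.99 + 379.38 = 407.29 kg/s.
Recycle D = (1−0.071)×407.29 = 378.37 kg/s.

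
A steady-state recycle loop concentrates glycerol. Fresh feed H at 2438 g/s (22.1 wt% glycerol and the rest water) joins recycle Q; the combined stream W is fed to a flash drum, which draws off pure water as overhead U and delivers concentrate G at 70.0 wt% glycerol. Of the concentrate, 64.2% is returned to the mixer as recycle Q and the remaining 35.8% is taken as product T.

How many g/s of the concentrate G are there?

Overall glycerol balance (none leaves overhead): glycerol in fresh feed = glycerol in product, i.e. 2438×0.221 = (1−0.642)·G·0.700.
G = 538.8/(0.700×0.358) = 2150 g/s.

2150 g/s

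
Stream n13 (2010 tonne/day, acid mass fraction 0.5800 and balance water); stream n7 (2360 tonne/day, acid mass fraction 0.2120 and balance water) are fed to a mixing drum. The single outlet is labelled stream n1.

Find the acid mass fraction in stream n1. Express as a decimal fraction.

Total flow out = 2010 + 2360 = 4370 tonne/day.
acid in = 2010×0.580 + 2360×0.212 = 1666.1 tonne/day.
acid mass fraction in n1 = 1666.1/4370 = 0.3813.

0.3813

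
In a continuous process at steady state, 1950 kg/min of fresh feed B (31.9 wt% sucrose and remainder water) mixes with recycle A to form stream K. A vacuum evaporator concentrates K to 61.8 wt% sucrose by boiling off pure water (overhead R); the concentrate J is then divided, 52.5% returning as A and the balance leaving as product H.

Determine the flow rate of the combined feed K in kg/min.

Overall sucrose balance (none leaves overhead): sucrose in fresh feed = sucrose in product, i.e. 1950×0.319 = (1−0.525)·J·0.618.
J = 622.05/(0.618×0.475) = 2119.1 kg/min.
Recycle A = 0.525×2119.1 = 1112.5 kg/min.
Combined feed K = 1950 + 1112.5 = 3062.5 kg/min.

3063 kg/min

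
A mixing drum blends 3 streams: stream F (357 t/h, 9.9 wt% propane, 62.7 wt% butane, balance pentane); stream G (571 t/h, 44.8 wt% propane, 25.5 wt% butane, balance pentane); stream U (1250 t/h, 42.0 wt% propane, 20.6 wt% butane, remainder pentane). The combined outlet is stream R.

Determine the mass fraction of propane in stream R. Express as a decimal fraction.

Total flow out = 357 + 571 + 1250 = 2178 t/h.
propane in = 357×0.099 + 571×0.448 + 1250×0.420 = 816.15 t/h.
propane mass fraction in R = 816.15/2178 = 0.375.

0.375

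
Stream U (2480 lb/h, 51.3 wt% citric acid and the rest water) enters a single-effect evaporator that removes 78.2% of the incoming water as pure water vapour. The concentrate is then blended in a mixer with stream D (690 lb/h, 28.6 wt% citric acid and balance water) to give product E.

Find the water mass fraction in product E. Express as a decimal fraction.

Vapour removed = 0.782×0.487×2480 = 944.47 lb/h; concentrate = 1535.5 lb/h.
water reaching the mixer = 263.29 (from concentrate) + 690×0.714 = 755.95 lb/h.
Product flow = 1535.5 + 690 = 2225.5 lb/h; water fraction = 0.340.

0.340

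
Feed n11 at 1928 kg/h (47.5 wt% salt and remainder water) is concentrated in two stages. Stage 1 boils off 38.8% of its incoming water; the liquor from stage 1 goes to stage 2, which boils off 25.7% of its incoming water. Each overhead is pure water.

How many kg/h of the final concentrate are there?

1376 kg/h

water in feed = 1928×0.525 = 1012.2 kg/h.
After stage 1: water left = (1−0.388)×1012.2 = 619.47; stream total = 1535.3 kg/h.
After stage 2: water left = (1−0.257)×619.47 = 460.26; final concentrate = 1376.1 kg/h.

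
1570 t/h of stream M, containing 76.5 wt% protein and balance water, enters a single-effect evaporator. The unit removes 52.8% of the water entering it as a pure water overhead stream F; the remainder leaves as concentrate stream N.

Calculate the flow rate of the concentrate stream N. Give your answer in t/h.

water entering = 1570×0.235 = 368.95 t/h; overhead removed = 0.528×368.95 = 194.81 t/h.
Concentrate = 1570 − 194.81 = 1375.2 t/h.

1375 t/h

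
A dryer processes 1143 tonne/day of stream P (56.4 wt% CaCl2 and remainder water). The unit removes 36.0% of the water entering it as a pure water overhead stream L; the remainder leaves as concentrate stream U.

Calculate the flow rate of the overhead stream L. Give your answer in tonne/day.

179.4 tonne/day

water entering = 1143×0.436 = 498.35 tonne/day; overhead removed = 0.360×498.35 = 179.41 tonne/day.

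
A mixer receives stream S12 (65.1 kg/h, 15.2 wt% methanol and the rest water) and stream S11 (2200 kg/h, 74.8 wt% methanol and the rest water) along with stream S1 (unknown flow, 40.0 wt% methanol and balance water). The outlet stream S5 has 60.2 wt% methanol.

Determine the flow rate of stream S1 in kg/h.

Let S1 be the unknown flow. Total out = 2265.1 + S1.
methanol balance: 1655.5 + 0.400·S1 = 0.602·(2265.1 + S1)
(0.400 − 0.602)·S1 = 0.602×2265.1 − 1655.5 = -291.9
S1 = -291.9 / -0.202 = 1445.1 kg/h

1445 kg/h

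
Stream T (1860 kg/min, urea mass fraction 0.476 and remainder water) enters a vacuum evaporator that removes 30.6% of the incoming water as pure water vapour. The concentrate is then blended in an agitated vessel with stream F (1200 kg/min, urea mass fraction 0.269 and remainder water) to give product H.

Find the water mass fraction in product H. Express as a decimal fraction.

0.563

Vapour removed = 0.306×0.524×1860 = 298.24 kg/min; concentrate = 1561.8 kg/min.
water reaching the mixer = 676.4 (from concentrate) + 1200×0.731 = 1553.6 kg/min.
Product flow = 1561.8 + 1200 = 2761.8 kg/min; water fraction = 0.563.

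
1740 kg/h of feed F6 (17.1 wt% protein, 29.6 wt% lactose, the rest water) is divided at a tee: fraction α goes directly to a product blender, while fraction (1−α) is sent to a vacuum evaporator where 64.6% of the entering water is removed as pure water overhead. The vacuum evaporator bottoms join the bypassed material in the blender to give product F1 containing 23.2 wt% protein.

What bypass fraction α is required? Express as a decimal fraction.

All 1740×0.171 = 297.54 kg/h of protein reaches F1, so F1 = 297.54/0.232 = 1282.5 kg/h and vapour = 457.5 kg/h.
The evaporator receives (1−α)·1740 of feed at 0.533 water and removes 0.646 of that water:
0.646×0.533×(1−α)×1740 = 457.5
(1−α) = 457.5/599.11 = 0.7636;  α = 0.2364.

0.236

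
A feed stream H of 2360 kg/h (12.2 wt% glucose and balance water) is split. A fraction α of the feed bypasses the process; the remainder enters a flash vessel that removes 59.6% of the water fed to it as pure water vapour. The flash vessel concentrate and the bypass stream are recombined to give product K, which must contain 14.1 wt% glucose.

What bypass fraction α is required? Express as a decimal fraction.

0.742

All 2360×0.122 = 287.92 kg/h of glucose reaches K, so K = 287.92/0.141 = 2042 kg/h and vapour = 318.01 kg/h.
The evaporator receives (1−α)·2360 of feed at 0.878 water and removes 0.596 of that water:
0.596×0.878×(1−α)×2360 = 318.01
(1−α) = 318.01/1235 = 0.2575;  α = 0.7425.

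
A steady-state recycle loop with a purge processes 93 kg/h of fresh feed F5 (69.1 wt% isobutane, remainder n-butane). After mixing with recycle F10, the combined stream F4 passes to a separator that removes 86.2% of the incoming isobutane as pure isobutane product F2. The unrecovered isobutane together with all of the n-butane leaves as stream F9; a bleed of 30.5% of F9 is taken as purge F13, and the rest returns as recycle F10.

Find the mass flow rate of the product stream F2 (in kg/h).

isobutane in F4: m_A = 93×0.691 + (1−0.305)·(1−0.862)·m_A, so m_A = 64.263/0.9041 = 71.08 kg/h.
Product F2 = 0.862×71.08 = 61.271 kg/h.

61.27 kg/h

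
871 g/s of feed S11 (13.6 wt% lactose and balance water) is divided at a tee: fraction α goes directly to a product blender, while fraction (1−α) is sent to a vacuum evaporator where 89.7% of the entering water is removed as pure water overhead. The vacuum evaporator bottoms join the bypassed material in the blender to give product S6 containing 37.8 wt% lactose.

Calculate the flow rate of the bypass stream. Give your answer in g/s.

151.5 g/s

All 871×0.136 = 118.46 g/s of lactose reaches S6, so S6 = 118.46/0.378 = 313.38 g/s and vapour = 557.62 g/s.
The evaporator receives (1−α)·871 of feed at 0.864 water and removes 0.897 of that water:
0.897×0.864×(1−α)×871 = 557.62
(1−α) = 557.62/675.03 = 0.8261;  α = 0.1739.
Bypass flow = 0.1739×871 = 151.49 g/s.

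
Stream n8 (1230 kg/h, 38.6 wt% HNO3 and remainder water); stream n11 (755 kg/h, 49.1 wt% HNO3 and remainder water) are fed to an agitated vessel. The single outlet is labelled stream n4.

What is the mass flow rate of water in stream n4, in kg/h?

water out = water in = 1230×0.614 + 755×0.509 = 1139.5 kg/h.

1140 kg/h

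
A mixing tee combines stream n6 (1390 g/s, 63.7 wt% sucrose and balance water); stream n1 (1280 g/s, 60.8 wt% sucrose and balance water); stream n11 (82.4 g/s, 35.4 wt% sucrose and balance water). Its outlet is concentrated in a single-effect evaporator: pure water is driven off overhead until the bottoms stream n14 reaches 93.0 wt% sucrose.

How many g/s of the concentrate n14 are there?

sucrose entering = 1390×0.637 + 1280×0.608 + 82.4×0.354 = 1692.8 g/s.
All sucrose reports to n14, so n14 = 1692.8/0.930 = 1820.3 g/s.

1820 g/s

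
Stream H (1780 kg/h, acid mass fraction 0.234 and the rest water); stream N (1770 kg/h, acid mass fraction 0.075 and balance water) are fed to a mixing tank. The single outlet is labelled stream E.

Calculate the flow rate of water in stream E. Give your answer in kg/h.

water out = water in = 1780×0.766 + 1770×0.925 = 3000.7 kg/h.

3001 kg/h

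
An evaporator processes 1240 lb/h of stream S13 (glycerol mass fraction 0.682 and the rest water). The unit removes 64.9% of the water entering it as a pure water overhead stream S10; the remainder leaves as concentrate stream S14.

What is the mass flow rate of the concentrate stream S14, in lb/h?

water entering = 1240×0.318 = 394.32 lb/h; overhead removed = 0.649×394.32 = 255.91 lb/h.
Concentrate = 1240 − 255.91 = 984.09 lb/h.

984.1 lb/h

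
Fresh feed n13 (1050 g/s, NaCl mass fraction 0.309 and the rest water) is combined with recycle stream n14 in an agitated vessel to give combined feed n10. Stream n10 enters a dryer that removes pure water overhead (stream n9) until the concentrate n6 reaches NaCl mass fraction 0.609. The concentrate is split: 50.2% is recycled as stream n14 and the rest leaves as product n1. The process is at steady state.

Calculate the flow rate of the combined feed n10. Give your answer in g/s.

Overall NaCl balance (none leaves overhead): NaCl in fresh feed = NaCl in product, i.e. 1050×0.309 = (1−0.502)·n6·0.609.
n6 = 324.45/(0.609×0.498) = 1069.8 g/s.
Recycle n14 = 0.502×1069.8 = 537.04 g/s.
Combined feed n10 = 1050 + 537.04 = 1587 g/s.

1587 g/s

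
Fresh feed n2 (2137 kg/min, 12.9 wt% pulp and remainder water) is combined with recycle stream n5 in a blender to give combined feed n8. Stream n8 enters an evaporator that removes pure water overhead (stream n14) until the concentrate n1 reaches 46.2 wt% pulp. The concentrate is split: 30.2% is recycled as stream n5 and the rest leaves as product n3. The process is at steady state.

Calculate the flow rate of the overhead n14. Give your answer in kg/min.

1540 kg/min

Overall pulp balance (none leaves overhead): pulp in fresh feed = pulp in product, i.e. 2137×0.129 = (1−0.302)·n1·0.462.
n1 = 275.67/(0.462×0.698) = 854.86 kg/min.
Recycle n5 = 0.302×854.86 = 258.17 kg/min.
Combined feed n8 = 2137 + 258.17 = 2395.2 kg/min.
Overhead n14 = n8 − n1 = 2395.2 − 854.86 = 1540.3 kg/min.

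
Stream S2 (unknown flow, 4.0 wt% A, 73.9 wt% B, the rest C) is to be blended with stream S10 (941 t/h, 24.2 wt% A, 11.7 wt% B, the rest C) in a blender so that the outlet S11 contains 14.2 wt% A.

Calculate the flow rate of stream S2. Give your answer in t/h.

Let S2 be the unknown flow. Total out = 941 + S2.
A balance: 227.72 + 0.040·S2 = 0.142·(941 + S2)
(0.040 − 0.142)·S2 = 0.142×941 − 227.72 = -94.1
S2 = -94.1 / -0.102 = 922.55 t/h

922.5 t/h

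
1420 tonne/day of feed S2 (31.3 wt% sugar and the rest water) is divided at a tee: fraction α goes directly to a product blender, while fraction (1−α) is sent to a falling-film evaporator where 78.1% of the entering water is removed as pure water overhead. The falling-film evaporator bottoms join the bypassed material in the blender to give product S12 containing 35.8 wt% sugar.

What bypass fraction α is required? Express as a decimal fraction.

All 1420×0.313 = 444.46 tonne/day of sugar reaches S12, so S12 = 444.46/0.358 = 1241.5 tonne/day and vapour = 178.49 tonne/day.
The evaporator receives (1−α)·1420 of feed at 0.687 water and removes 0.781 of that water:
0.781×0.687×(1−α)×1420 = 178.49
(1−α) = 178.49/761.9 = 0.2343;  α = 0.7657.

0.766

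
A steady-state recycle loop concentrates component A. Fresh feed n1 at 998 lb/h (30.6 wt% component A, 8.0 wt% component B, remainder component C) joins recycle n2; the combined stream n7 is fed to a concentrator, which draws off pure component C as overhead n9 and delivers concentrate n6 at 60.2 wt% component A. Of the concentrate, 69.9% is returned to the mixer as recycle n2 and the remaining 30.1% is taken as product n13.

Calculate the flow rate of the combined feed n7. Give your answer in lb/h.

Overall component A balance (none leaves overhead): component A in fresh feed = component A in product, i.e. 998×0.306 = (1−0.699)·n6·0.602.
n6 = 305.39/(0.602×0.301) = 1685.3 lb/h.
Recycle n2 = 0.699×1685.3 = 1178.1 lb/h.
Combined feed n7 = 998 + 1178.1 = 2176.1 lb/h.

2176 lb/h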